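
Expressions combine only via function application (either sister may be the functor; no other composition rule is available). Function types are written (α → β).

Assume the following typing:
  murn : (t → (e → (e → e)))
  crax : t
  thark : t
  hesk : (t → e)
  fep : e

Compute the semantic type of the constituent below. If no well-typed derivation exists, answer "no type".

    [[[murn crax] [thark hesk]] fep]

[murn crax]: murn is (t → (e → (e → e))), crax is t; result (e → (e → e)).
[thark hesk]: hesk is (t → e), thark is t; result e.
[[murn crax] [thark hesk]]: [murn crax] is (e → (e → e)), [thark hesk] is e; result (e → e).
[[[murn crax] [thark hesk]] fep]: [[murn crax] [thark hesk]] is (e → e), fep is e; result e.

e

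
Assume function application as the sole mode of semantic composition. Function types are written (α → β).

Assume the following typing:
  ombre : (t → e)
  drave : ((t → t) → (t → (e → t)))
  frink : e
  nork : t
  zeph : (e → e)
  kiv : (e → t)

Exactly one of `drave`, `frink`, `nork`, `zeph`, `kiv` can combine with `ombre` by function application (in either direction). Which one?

drave : ((t → t) → (t → (e → t))) — ombre needs t; drave needs (t → t); neither fits.
frink : e — ombre needs t; frink needs nothing (atomic); neither fits.
nork — combines: ombre : (t → e) takes nork : t as argument, giving e.
zeph : (e → e) — ombre needs t; zeph needs e; neither fits.
kiv : (e → t) — ombre needs t; kiv needs e; neither fits.

nork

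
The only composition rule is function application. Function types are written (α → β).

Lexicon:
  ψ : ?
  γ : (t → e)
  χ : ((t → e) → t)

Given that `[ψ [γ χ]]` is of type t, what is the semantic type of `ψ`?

(t → t)

[ψ [γ χ]] must have type t. The sister [γ χ] has type t; that is not a function onto t, so ψ must be the functor, of type (t → t).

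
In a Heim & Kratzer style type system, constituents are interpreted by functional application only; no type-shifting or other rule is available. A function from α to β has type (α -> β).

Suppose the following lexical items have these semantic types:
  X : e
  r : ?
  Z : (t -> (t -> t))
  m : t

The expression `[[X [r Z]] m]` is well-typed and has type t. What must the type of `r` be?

[[X [r Z]] m] must have type t. The sister m has type t; that is not a function onto t, so [X [r Z]] must be the functor, of type (t -> t).
[X [r Z]] must have type (t -> t). The sister X has type e; that is not a function onto (t -> t), so [r Z] must be the functor, of type (e -> (t -> t)).
[r Z] must have type (e -> (t -> t)). The sister Z has type (t -> (t -> t)); that is not a function onto (e -> (t -> t)), so r must be the functor, of type ((t -> (t -> t)) -> (e -> (t -> t))).

((t -> (t -> t)) -> (e -> (t -> t)))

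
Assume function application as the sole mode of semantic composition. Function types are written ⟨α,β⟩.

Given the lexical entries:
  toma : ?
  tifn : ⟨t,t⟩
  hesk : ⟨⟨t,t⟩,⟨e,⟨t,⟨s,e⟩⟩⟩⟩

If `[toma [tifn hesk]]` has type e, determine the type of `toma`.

⟨⟨e,⟨t,⟨s,e⟩⟩⟩,e⟩

[toma [tifn hesk]] must have type e. The sister [tifn hesk] has type ⟨e,⟨t,⟨s,e⟩⟩⟩; that is not a function onto e, so toma must be the functor, of type ⟨⟨e,⟨t,⟨s,e⟩⟩⟩,e⟩.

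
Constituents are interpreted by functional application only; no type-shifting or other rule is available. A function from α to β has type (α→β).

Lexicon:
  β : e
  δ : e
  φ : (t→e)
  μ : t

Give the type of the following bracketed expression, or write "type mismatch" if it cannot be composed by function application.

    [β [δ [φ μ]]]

[φ μ]: (t→e) applied to t yields e.
[δ [φ μ]]: e with e — neither is a function whose domain matches the other; composition fails here.

type mismatch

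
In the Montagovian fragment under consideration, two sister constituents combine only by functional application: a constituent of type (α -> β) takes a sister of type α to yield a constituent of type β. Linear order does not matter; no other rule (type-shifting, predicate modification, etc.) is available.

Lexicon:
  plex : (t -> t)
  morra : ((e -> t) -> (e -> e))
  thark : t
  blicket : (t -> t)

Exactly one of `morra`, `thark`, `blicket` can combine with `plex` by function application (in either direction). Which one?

morra : ((e -> t) -> (e -> e)) — no; plex wants t, and morra wants (e -> t).
thark — combines: plex : (t -> t) takes thark : t as argument, giving t.
blicket : (t -> t) — no; plex wants t, and blicket wants t.

thark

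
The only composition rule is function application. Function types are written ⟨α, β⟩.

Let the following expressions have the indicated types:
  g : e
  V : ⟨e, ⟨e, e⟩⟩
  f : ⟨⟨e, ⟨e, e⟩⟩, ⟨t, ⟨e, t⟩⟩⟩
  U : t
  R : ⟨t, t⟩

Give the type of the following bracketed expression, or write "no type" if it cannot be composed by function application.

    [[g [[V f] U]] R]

t

At [V f], f : ⟨⟨e, ⟨e, e⟩⟩, ⟨t, ⟨e, t⟩⟩⟩ takes V : ⟨e, ⟨e, e⟩⟩, giving ⟨t, ⟨e, t⟩⟩.
At [[V f] U], [V f] : ⟨t, ⟨e, t⟩⟩ takes U : t, giving ⟨e, t⟩.
At [g [[V f] U]], [[V f] U] : ⟨e, t⟩ takes g : e, giving t.
At [[g [[V f] U]] R], R : ⟨t, t⟩ takes [g [[V f] U]] : t, giving t.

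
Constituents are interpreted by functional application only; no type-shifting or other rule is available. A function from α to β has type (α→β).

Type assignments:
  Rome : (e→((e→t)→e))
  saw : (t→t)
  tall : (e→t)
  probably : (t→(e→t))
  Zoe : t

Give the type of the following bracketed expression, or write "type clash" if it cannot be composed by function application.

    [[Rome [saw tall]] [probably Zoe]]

type clash

[saw tall]: (t→t) and (e→t) cannot combine by function application — type clash.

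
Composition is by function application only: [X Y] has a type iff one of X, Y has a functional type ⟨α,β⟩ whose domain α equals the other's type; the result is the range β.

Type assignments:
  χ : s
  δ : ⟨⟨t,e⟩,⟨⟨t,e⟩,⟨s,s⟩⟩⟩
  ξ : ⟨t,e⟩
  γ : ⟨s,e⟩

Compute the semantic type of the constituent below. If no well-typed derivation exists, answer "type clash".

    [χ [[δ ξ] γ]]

[δ ξ]: functor δ : ⟨⟨t,e⟩,⟨⟨t,e⟩,⟨s,s⟩⟩⟩, argument ξ : ⟨t,e⟩; result ⟨⟨t,e⟩,⟨s,s⟩⟩.
At [[δ ξ] γ]: neither ⟨⟨t,e⟩,⟨s,s⟩⟩ nor ⟨s,e⟩ can take the other as argument; the node is ill-typed.

type clash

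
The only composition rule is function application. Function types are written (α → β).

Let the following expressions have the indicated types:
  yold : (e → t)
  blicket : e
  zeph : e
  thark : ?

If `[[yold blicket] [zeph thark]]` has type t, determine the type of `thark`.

(e → (t → t))

For [[yold blicket] [zeph thark]] to have type t with [yold blicket] of type t, [zeph thark] must be the function: [zeph thark] : (t → t).
For [zeph thark] to have type (t → t) with zeph of type e, thark must be the function: thark : (e → (t → t)).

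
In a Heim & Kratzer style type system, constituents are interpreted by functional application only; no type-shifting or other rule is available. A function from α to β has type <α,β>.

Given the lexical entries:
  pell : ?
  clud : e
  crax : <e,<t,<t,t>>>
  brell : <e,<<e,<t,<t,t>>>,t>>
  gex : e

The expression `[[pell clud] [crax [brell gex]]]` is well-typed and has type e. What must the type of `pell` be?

<e,<t,e>>

[[pell clud] [crax [brell gex]]] must have type e. The sister [crax [brell gex]] has type t; that is not a function onto e, so [pell clud] must be the functor, of type <t,e>.
[pell clud] must have type <t,e>. The sister clud has type e; that is not a function onto <t,e>, so pell must be the functor, of type <e,<t,e>>.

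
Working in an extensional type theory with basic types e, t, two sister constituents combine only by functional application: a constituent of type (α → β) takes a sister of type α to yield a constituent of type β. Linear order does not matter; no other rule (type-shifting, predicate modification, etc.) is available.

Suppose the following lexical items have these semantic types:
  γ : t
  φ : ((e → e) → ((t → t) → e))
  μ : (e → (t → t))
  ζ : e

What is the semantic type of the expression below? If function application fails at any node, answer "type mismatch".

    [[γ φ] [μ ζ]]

[γ φ]: t with ((e → e) → ((t → t) → e)) — neither is a function whose domain matches the other; composition fails here.

type mismatch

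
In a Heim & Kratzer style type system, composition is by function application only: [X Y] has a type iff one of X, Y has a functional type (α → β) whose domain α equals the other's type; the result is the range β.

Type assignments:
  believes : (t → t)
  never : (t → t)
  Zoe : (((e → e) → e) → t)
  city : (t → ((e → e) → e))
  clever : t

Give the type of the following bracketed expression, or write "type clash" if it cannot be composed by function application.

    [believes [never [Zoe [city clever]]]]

t

[city clever]: (t → ((e → e) → e)) applied to t yields ((e → e) → e).
[Zoe [city clever]]: (((e → e) → e) → t) applied to ((e → e) → e) yields t.
[never [Zoe [city clever]]]: (t → t) applied to t yields t.
[believes [never [Zoe [city clever]]]]: (t → t) applied to t yields t.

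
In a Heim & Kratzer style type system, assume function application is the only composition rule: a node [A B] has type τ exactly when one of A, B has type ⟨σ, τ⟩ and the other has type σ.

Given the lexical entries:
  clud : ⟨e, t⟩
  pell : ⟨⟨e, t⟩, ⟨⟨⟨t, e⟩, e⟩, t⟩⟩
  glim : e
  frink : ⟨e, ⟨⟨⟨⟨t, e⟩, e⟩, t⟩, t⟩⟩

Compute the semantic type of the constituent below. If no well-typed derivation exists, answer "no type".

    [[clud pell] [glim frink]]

[clud pell] — pell of type ⟨⟨e, t⟩, ⟨⟨⟨t, e⟩, e⟩, t⟩⟩ combines with clud of type ⟨e, t⟩: type ⟨⟨⟨t, e⟩, e⟩, t⟩.
[glim frink] — frink of type ⟨e, ⟨⟨⟨⟨t, e⟩, e⟩, t⟩, t⟩⟩ combines with glim of type e: type ⟨⟨⟨⟨t, e⟩, e⟩, t⟩, t⟩.
[[clud pell] [glim frink]] — [glim frink] of type ⟨⟨⟨⟨t, e⟩, e⟩, t⟩, t⟩ combines with [clud pell] of type ⟨⟨⟨t, e⟩, e⟩, t⟩: type t.

t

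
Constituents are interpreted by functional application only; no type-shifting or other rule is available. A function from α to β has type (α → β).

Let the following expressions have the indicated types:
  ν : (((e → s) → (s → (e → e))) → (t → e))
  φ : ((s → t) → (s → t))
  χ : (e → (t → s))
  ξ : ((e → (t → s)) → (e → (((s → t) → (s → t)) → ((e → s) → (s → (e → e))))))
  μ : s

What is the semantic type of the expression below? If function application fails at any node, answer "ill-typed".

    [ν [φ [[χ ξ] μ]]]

[χ ξ]: ((e → (t → s)) → (e → (((s → t) → (s → t)) → ((e → s) → (s → (e → e)))))) applied to (e → (t → s)) yields (e → (((s → t) → (s → t)) → ((e → s) → (s → (e → e))))).
At [[χ ξ] μ]: neither (e → (((s → t) → (s → t)) → ((e → s) → (s → (e → e))))) nor s can take the other as argument; the node is ill-typed.

ill-typed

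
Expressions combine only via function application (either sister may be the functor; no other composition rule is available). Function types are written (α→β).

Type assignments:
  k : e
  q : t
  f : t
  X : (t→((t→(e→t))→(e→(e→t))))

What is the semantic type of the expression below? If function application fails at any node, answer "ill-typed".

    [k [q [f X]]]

[f X]: X is (t→((t→(e→t))→(e→(e→t)))), f is t; result ((t→(e→t))→(e→(e→t))).
[q [f X]]: t and ((t→(e→t))→(e→(e→t))) cannot combine by function application — type clash.

ill-typed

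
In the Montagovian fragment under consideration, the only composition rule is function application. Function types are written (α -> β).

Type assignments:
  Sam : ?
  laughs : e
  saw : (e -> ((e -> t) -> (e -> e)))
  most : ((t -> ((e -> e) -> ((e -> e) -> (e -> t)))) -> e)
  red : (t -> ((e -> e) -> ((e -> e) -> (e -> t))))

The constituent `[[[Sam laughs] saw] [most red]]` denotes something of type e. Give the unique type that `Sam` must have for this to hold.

(e -> ((e -> ((e -> t) -> (e -> e))) -> (e -> e)))

At [[[Sam laughs] saw] [most red]] (required: e): [most red] is e, which is not a function with range e; hence [[Sam laughs] saw] is the functor — type (e -> e).
At [[Sam laughs] saw] (required: (e -> e)): saw is (e -> ((e -> t) -> (e -> e))), which is not a function with range (e -> e); hence [Sam laughs] is the functor — type ((e -> ((e -> t) -> (e -> e))) -> (e -> e)).
At [Sam laughs] (required: ((e -> ((e -> t) -> (e -> e))) -> (e -> e))): laughs is e, which is not a function with range ((e -> ((e -> t) -> (e -> e))) -> (e -> e)); hence Sam is the functor — type (e -> ((e -> ((e -> t) -> (e -> e))) -> (e -> e))).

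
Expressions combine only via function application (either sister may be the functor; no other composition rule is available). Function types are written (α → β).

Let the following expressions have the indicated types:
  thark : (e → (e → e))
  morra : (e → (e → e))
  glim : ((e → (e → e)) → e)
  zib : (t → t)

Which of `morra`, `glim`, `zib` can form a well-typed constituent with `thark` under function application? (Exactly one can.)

glim

morra : (e → (e → e)) — no; thark wants e, and morra wants e.
glim — combines: glim : ((e → (e → e)) → e) takes thark : (e → (e → e)) as argument, giving e.
zib : (t → t) — no; thark wants e, and zib wants t.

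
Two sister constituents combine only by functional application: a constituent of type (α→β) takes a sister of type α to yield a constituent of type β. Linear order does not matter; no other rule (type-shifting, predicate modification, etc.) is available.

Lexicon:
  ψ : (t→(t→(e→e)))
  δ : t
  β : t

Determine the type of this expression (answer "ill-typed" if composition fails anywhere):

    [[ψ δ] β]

(e→e)

[ψ δ]: ψ is (t→(t→(e→e))), δ is t; result (t→(e→e)).
[[ψ δ] β]: [ψ δ] is (t→(e→e)), β is t; result (e→e).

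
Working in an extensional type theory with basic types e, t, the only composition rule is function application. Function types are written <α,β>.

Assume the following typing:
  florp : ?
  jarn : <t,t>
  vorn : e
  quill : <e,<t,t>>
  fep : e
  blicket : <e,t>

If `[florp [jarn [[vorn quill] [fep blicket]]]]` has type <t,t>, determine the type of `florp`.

[florp [jarn [[vorn quill] [fep blicket]]]] is required to be <t,t>. [jarn [[vorn quill] [fep blicket]]] : t cannot yield <t,t> as functor, so florp : <t,<t,t>>.

<t,<t,t>>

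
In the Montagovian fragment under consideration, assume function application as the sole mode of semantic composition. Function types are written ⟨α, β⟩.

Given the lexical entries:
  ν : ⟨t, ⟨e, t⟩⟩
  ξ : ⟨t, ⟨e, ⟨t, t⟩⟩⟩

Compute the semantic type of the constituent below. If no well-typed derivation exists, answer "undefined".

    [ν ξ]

undefined

[ν ξ]: ⟨t, ⟨e, t⟩⟩ and ⟨t, ⟨e, ⟨t, t⟩⟩⟩ cannot combine by function application — type clash.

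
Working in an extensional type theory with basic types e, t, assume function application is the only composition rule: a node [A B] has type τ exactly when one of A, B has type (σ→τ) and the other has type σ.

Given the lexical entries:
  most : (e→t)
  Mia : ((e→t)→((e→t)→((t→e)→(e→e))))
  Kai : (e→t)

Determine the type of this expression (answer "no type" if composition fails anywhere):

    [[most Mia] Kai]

((t→e)→(e→e))

[most Mia]: functor Mia : ((e→t)→((e→t)→((t→e)→(e→e)))), argument most : (e→t); result ((e→t)→((t→e)→(e→e))).
[[most Mia] Kai]: functor [most Mia] : ((e→t)→((t→e)→(e→e))), argument Kai : (e→t); result ((t→e)→(e→e)).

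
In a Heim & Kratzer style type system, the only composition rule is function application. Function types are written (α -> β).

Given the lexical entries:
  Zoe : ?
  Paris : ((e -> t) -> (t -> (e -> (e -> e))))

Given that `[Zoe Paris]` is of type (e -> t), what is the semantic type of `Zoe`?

(((e -> t) -> (t -> (e -> (e -> e)))) -> (e -> t))

For [Zoe Paris] to have type (e -> t) with Paris of type ((e -> t) -> (t -> (e -> (e -> e)))), Zoe must be the function: Zoe : (((e -> t) -> (t -> (e -> (e -> e)))) -> (e -> t)).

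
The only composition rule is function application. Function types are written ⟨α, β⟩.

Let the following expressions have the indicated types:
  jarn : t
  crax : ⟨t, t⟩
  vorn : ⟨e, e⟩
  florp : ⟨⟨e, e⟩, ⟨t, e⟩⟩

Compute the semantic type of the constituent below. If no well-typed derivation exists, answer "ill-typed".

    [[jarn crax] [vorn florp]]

[jarn crax]: ⟨t, t⟩ applied to t yields t.
[vorn florp]: ⟨⟨e, e⟩, ⟨t, e⟩⟩ applied to ⟨e, e⟩ yields ⟨t, e⟩.
[[jarn crax] [vorn florp]]: ⟨t, e⟩ applied to t yields e.

e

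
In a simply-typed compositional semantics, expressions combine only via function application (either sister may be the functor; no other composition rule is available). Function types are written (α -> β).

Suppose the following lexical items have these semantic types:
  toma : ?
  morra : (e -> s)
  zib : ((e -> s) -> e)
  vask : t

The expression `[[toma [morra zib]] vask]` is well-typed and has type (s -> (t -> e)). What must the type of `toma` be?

[[toma [morra zib]] vask] must have type (s -> (t -> e)). The sister vask has type t; that is not a function onto (s -> (t -> e)), so [toma [morra zib]] must be the functor, of type (t -> (s -> (t -> e))).
[toma [morra zib]] must have type (t -> (s -> (t -> e))). The sister [morra zib] has type e; that is not a function onto (t -> (s -> (t -> e))), so toma must be the functor, of type (e -> (t -> (s -> (t -> e)))).

(e -> (t -> (s -> (t -> e))))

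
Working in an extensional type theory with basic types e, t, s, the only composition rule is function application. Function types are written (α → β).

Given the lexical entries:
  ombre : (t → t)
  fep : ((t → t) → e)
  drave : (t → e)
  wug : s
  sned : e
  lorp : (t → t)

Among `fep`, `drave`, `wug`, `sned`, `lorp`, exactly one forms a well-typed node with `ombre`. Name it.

fep

fep — combines: fep : ((t → t) → e) takes ombre : (t → t) as argument, giving e.
drave : (t → e) — does not combine with ombre.
wug : s — does not combine with ombre.
sned : e — does not combine with ombre.
lorp : (t → t) — does not combine with ombre.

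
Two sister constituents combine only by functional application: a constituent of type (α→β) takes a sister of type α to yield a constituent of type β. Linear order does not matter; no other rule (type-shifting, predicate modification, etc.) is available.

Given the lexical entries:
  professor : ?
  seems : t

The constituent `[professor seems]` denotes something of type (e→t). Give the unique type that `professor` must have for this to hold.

(t→(e→t))

[professor seems] is required to be (e→t). seems : t cannot yield (e→t) as functor, so professor : (t→(e→t)).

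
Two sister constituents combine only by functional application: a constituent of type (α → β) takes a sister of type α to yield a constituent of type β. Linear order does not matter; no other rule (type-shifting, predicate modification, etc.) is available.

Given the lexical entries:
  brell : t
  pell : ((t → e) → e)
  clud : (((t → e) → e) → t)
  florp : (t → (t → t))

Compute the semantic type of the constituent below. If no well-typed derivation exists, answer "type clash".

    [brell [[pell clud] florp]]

t

At [pell clud], clud : (((t → e) → e) → t) takes pell : ((t → e) → e), giving t.
At [[pell clud] florp], florp : (t → (t → t)) takes [pell clud] : t, giving (t → t).
At [brell [[pell clud] florp]], [[pell clud] florp] : (t → t) takes brell : t, giving t.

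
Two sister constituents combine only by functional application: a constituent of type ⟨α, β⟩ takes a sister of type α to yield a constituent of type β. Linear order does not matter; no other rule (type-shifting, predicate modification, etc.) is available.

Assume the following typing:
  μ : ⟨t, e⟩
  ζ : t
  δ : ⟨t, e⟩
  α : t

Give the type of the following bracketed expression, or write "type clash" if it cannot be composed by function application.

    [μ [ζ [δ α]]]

type clash

[δ α]: functor δ : ⟨t, e⟩, argument α : t; result e.
At [ζ [δ α]]: neither t nor e can take the other as argument; the node is ill-typed.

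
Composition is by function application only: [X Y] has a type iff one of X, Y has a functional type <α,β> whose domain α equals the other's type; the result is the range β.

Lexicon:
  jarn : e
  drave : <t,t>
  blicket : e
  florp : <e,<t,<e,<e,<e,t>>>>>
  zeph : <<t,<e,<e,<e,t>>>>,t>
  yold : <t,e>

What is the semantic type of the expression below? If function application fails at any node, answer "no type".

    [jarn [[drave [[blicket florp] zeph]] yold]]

At [blicket florp], florp : <e,<t,<e,<e,<e,t>>>>> takes blicket : e, giving <t,<e,<e,<e,t>>>>.
At [[blicket florp] zeph], zeph : <<t,<e,<e,<e,t>>>>,t> takes [blicket florp] : <t,<e,<e,<e,t>>>>, giving t.
At [drave [[blicket florp] zeph]], drave : <t,t> takes [[blicket florp] zeph] : t, giving t.
At [[drave [[blicket florp] zeph]] yold], yold : <t,e> takes [drave [[blicket florp] zeph]] : t, giving e.
[jarn [[drave [[blicket florp] zeph]] yold]]: e with e — neither is a function whose domain matches the other; composition fails here.

no type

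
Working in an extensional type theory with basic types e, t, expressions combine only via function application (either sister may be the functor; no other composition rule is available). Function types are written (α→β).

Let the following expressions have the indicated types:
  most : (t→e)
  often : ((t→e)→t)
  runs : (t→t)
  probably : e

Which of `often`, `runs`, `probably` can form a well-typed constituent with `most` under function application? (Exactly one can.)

often

often — combines: often : ((t→e)→t) takes most : (t→e) as argument, giving t.
runs : (t→t) — most needs t; runs needs t; neither fits.
probably : e — most needs t; probably needs nothing (atomic); neither fits.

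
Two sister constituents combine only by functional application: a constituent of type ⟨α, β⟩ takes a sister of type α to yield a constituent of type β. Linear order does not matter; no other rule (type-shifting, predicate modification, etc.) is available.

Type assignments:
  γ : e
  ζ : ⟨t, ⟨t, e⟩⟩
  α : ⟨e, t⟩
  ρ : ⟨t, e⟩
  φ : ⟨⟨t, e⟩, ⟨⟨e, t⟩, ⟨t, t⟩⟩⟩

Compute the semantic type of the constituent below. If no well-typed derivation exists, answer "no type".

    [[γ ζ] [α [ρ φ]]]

no type

[γ ζ]: e and ⟨t, ⟨t, e⟩⟩ cannot combine by function application — type clash.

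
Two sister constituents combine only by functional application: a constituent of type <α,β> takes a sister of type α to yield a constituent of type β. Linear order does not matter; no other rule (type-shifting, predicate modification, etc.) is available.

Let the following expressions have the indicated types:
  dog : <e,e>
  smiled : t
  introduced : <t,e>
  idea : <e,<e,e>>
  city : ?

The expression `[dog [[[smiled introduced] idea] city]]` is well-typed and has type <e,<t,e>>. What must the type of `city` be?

At [dog [[[smiled introduced] idea] city]] (required: <e,<t,e>>): dog is <e,e>, which is not a function with range <e,<t,e>>; hence [[[smiled introduced] idea] city] is the functor — type <<e,e>,<e,<t,e>>>.
At [[[smiled introduced] idea] city] (required: <<e,e>,<e,<t,e>>>): [[smiled introduced] idea] is <e,e>, which is not a function with range <<e,e>,<e,<t,e>>>; hence city is the functor — type <<e,e>,<<e,e>,<e,<t,e>>>>.

<<e,e>,<<e,e>,<e,<t,e>>>>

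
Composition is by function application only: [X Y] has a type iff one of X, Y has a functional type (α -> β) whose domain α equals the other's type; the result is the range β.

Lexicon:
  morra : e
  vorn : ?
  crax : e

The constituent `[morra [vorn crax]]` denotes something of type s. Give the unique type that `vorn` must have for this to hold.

(e -> (e -> s))

For [morra [vorn crax]] to have type s with morra of type e, [vorn crax] must be the function: [vorn crax] : (e -> s).
For [vorn crax] to have type (e -> s) with crax of type e, vorn must be the function: vorn : (e -> (e -> s)).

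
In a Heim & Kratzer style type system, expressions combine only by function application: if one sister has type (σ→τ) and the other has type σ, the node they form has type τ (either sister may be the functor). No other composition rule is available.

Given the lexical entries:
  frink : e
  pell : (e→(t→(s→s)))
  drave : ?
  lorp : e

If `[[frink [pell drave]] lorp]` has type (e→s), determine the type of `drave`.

[[frink [pell drave]] lorp] is required to be (e→s). lorp : e cannot yield (e→s) as functor, so [frink [pell drave]] : (e→(e→s)).
[frink [pell drave]] is required to be (e→(e→s)). frink : e cannot yield (e→(e→s)) as functor, so [pell drave] : (e→(e→(e→s))).
[pell drave] is required to be (e→(e→(e→s))). pell : (e→(t→(s→s))) cannot yield (e→(e→(e→s))) as functor, so drave : ((e→(t→(s→s)))→(e→(e→(e→s)))).

((e→(t→(s→s)))→(e→(e→(e→s))))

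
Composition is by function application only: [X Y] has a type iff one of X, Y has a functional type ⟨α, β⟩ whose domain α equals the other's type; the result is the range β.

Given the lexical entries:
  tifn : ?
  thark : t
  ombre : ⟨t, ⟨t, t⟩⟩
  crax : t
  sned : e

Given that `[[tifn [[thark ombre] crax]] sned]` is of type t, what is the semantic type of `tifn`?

⟨t, ⟨e, t⟩⟩

For [[tifn [[thark ombre] crax]] sned] to have type t with sned of type e, [tifn [[thark ombre] crax]] must be the function: [tifn [[thark ombre] crax]] : ⟨e, t⟩.
For [tifn [[thark ombre] crax]] to have type ⟨e, t⟩ with [[thark ombre] crax] of type t, tifn must be the function: tifn : ⟨t, ⟨e, t⟩⟩.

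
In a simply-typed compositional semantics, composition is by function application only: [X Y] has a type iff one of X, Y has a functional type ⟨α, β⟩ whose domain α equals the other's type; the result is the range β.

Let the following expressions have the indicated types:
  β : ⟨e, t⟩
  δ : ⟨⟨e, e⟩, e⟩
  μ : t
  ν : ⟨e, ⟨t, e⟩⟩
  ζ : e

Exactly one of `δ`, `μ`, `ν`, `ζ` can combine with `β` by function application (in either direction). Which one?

ζ

δ : ⟨⟨e, e⟩, e⟩ — β needs e; δ needs ⟨e, e⟩; neither fits.
μ : t — β needs e; μ needs nothing (atomic); neither fits.
ν : ⟨e, ⟨t, e⟩⟩ — β needs e; ν needs e; neither fits.
ζ — combines: β : ⟨e, t⟩ takes ζ : e as argument, giving t.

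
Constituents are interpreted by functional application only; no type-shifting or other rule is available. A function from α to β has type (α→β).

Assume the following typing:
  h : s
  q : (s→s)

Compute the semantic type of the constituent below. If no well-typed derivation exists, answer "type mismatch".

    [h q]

s

[h q] — q of type (s→s) combines with h of type s: type s.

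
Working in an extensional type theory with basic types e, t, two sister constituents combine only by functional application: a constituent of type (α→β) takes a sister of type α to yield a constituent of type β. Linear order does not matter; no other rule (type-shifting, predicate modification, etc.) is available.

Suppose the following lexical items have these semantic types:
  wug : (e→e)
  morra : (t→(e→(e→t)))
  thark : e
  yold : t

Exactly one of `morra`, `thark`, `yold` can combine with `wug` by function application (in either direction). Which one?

morra : (t→(e→(e→t))) — neither side's domain matches the other.
thark — combines: wug : (e→e) takes thark : e as argument, giving e.
yold : t — neither side's domain matches the other.

thark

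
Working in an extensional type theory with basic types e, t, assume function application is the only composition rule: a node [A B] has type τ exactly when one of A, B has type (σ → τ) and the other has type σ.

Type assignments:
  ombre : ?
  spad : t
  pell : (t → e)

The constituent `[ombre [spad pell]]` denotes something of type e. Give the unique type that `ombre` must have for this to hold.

(e → e)

At [ombre [spad pell]] (required: e): [spad pell] is e, which is not a function with range e; hence ombre is the functor — type (e → e).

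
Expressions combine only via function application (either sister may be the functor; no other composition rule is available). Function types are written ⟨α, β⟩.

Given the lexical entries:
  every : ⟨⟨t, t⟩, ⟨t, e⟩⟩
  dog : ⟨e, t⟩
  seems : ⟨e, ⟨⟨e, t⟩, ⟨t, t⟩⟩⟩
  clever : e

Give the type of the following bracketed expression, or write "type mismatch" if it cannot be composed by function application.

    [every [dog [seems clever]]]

At [seems clever], seems : ⟨e, ⟨⟨e, t⟩, ⟨t, t⟩⟩⟩ takes clever : e, giving ⟨⟨e, t⟩, ⟨t, t⟩⟩.
At [dog [seems clever]], [seems clever] : ⟨⟨e, t⟩, ⟨t, t⟩⟩ takes dog : ⟨e, t⟩, giving ⟨t, t⟩.
At [every [dog [seems clever]]], every : ⟨⟨t, t⟩, ⟨t, e⟩⟩ takes [dog [seems clever]] : ⟨t, t⟩, giving ⟨t, e⟩.

⟨t, e⟩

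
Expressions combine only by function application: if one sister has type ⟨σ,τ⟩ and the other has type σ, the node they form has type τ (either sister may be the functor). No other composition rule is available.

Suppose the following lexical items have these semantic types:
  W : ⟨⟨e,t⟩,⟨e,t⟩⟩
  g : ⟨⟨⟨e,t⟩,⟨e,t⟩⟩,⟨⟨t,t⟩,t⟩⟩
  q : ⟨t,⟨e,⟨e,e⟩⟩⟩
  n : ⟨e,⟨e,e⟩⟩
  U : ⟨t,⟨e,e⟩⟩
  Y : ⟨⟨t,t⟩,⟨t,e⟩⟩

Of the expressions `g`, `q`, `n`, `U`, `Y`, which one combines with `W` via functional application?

g

g — combines: g : ⟨⟨⟨e,t⟩,⟨e,t⟩⟩,⟨⟨t,t⟩,t⟩⟩ takes W : ⟨⟨e,t⟩,⟨e,t⟩⟩ as argument, giving ⟨⟨t,t⟩,t⟩.
q : ⟨t,⟨e,⟨e,e⟩⟩⟩ — no; W wants ⟨e,t⟩, and q wants t.
n : ⟨e,⟨e,e⟩⟩ — no; W wants ⟨e,t⟩, and n wants e.
U : ⟨t,⟨e,e⟩⟩ — no; W wants ⟨e,t⟩, and U wants t.
Y : ⟨⟨t,t⟩,⟨t,e⟩⟩ — no; W wants ⟨e,t⟩, and Y wants ⟨t,t⟩.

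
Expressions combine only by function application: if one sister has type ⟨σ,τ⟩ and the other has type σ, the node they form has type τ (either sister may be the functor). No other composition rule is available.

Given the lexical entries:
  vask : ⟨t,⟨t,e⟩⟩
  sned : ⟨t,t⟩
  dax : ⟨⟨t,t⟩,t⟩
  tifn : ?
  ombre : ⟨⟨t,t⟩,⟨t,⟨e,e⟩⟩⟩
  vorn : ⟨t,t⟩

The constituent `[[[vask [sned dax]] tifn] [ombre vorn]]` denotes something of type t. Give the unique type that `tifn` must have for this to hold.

⟨⟨t,e⟩,⟨⟨t,⟨e,e⟩⟩,t⟩⟩

For [[[vask [sned dax]] tifn] [ombre vorn]] to have type t with [ombre vorn] of type ⟨t,⟨e,e⟩⟩, [[vask [sned dax]] tifn] must be the function: [[vask [sned dax]] tifn] : ⟨⟨t,⟨e,e⟩⟩,t⟩.
For [[vask [sned dax]] tifn] to have type ⟨⟨t,⟨e,e⟩⟩,t⟩ with [vask [sned dax]] of type ⟨t,e⟩, tifn must be the function: tifn : ⟨⟨t,e⟩,⟨⟨t,⟨e,e⟩⟩,t⟩⟩.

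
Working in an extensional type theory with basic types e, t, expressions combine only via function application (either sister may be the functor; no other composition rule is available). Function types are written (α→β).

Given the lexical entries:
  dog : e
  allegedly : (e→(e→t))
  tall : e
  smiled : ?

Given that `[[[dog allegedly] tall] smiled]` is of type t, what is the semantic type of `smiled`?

[[[dog allegedly] tall] smiled] must have type t. The sister [[dog allegedly] tall] has type t; that is not a function onto t, so smiled must be the functor, of type (t→t).

(t→t)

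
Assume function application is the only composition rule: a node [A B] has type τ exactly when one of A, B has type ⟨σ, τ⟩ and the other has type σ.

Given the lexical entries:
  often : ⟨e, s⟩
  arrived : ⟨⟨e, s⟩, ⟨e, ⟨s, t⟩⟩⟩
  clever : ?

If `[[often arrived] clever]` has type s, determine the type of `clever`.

⟨⟨e, ⟨s, t⟩⟩, s⟩

For [[often arrived] clever] to have type s with [often arrived] of type ⟨e, ⟨s, t⟩⟩, clever must be the function: clever : ⟨⟨e, ⟨s, t⟩⟩, s⟩.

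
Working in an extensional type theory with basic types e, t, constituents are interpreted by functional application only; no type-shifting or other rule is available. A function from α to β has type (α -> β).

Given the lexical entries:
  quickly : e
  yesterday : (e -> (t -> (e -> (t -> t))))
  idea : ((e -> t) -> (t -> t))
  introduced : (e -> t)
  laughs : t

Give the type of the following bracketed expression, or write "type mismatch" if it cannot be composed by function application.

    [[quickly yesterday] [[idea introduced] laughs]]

[quickly yesterday]: (e -> (t -> (e -> (t -> t)))) applied to e yields (t -> (e -> (t -> t))).
[idea introduced]: ((e -> t) -> (t -> t)) applied to (e -> t) yields (t -> t).
[[idea introduced] laughs]: (t -> t) applied to t yields t.
[[quickly yesterday] [[idea introduced] laughs]]: (t -> (e -> (t -> t))) applied to t yields (e -> (t -> t)).

(e -> (t -> t))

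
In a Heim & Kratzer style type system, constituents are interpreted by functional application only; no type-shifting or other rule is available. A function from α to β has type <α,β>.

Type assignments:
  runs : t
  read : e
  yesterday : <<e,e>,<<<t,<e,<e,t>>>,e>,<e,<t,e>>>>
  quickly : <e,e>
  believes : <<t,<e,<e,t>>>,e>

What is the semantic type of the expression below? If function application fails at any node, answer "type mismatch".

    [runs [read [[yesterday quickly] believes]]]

[yesterday quickly]: <<e,e>,<<<t,<e,<e,t>>>,e>,<e,<t,e>>>> applied to <e,e> yields <<<t,<e,<e,t>>>,e>,<e,<t,e>>>.
[[yesterday quickly] believes]: <<<t,<e,<e,t>>>,e>,<e,<t,e>>> applied to <<t,<e,<e,t>>>,e> yields <e,<t,e>>.
[read [[yesterday quickly] believes]]: <e,<t,e>> applied to e yields <t,e>.
[runs [read [[yesterday quickly] believes]]]: <t,e> applied to t yields e.

e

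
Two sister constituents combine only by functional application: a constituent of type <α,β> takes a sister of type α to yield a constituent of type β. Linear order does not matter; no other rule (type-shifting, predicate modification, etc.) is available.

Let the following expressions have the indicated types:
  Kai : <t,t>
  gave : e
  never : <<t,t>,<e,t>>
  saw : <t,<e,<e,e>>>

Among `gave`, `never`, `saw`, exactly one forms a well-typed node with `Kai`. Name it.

gave : e — no; Kai wants t, and gave wants nothing (atomic).
never — combines: never : <<t,t>,<e,t>> takes Kai : <t,t> as argument, giving <e,t>.
saw : <t,<e,<e,e>>> — no; Kai wants t, and saw wants t.

never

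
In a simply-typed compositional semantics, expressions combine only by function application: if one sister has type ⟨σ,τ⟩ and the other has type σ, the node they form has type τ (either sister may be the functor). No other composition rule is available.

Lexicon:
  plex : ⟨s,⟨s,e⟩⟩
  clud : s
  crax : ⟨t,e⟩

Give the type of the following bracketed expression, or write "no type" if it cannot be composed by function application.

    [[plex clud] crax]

no type

[plex clud] — plex of type ⟨s,⟨s,e⟩⟩ combines with clud of type s: type ⟨s,e⟩.
At [[plex clud] crax]: neither ⟨s,e⟩ nor ⟨t,e⟩ can take the other as argument; the node is ill-typed.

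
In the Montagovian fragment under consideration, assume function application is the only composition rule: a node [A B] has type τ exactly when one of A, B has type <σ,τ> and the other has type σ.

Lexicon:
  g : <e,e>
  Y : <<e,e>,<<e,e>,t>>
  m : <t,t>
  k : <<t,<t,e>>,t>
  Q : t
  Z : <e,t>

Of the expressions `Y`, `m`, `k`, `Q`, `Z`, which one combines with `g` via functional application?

Y

Y — combines: Y : <<e,e>,<<e,e>,t>> takes g : <e,e> as argument, giving <<e,e>,t>.
m : <t,t> — does not combine with g.
k : <<t,<t,e>>,t> — does not combine with g.
Q : t — does not combine with g.
Z : <e,t> — does not combine with g.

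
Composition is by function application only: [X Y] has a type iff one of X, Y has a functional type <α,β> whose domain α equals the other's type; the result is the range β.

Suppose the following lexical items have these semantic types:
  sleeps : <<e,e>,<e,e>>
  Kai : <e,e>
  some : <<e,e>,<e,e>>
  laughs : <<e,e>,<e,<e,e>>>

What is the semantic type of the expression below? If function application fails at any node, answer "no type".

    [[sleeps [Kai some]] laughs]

[Kai some] — some of type <<e,e>,<e,e>> combines with Kai of type <e,e>: type <e,e>.
[sleeps [Kai some]] — sleeps of type <<e,e>,<e,e>> combines with [Kai some] of type <e,e>: type <e,e>.
[[sleeps [Kai some]] laughs] — laughs of type <<e,e>,<e,<e,e>>> combines with [sleeps [Kai some]] of type <e,e>: type <e,<e,e>>.

<e,<e,e>>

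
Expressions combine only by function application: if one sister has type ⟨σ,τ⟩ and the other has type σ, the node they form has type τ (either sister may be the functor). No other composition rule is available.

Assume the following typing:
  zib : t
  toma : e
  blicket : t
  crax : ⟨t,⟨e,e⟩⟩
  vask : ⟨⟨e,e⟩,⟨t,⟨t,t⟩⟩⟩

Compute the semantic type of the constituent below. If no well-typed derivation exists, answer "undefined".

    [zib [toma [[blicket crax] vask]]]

[blicket crax]: crax is ⟨t,⟨e,e⟩⟩, blicket is t; result ⟨e,e⟩.
[[blicket crax] vask]: vask is ⟨⟨e,e⟩,⟨t,⟨t,t⟩⟩⟩, [blicket crax] is ⟨e,e⟩; result ⟨t,⟨t,t⟩⟩.
[toma [[blicket crax] vask]]: e with ⟨t,⟨t,t⟩⟩ — neither is a function whose domain matches the other; composition fails here.

undefined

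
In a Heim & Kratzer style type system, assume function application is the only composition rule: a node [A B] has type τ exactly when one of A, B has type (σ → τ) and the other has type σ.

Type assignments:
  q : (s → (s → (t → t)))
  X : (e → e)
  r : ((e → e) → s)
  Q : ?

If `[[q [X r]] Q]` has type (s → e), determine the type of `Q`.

[[q [X r]] Q] is required to be (s → e). [q [X r]] : (s → (t → t)) cannot yield (s → e) as functor, so Q : ((s → (t → t)) → (s → e)).

((s → (t → t)) → (s → e))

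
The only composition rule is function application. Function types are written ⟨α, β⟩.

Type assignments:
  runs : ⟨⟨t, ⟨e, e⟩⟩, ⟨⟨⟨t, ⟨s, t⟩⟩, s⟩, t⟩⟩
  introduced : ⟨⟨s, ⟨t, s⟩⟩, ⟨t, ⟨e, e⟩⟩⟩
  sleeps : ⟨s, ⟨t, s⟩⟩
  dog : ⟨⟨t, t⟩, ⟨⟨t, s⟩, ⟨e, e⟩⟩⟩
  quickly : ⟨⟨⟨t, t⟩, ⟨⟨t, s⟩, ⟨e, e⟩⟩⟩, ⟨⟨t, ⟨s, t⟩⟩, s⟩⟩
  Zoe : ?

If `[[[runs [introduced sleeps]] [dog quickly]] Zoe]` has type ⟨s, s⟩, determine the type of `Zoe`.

[[[runs [introduced sleeps]] [dog quickly]] Zoe] is required to be ⟨s, s⟩. [[runs [introduced sleeps]] [dog quickly]] : t cannot yield ⟨s, s⟩ as functor, so Zoe : ⟨t, ⟨s, s⟩⟩.

⟨t, ⟨s, s⟩⟩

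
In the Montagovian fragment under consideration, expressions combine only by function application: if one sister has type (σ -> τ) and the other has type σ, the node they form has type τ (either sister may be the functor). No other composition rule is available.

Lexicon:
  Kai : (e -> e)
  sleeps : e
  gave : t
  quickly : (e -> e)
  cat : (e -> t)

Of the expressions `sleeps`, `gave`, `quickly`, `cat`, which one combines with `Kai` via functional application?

sleeps — combines: Kai : (e -> e) takes sleeps : e as argument, giving e.
gave : t — does not combine with Kai.
quickly : (e -> e) — does not combine with Kai.
cat : (e -> t) — does not combine with Kai.

sleeps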